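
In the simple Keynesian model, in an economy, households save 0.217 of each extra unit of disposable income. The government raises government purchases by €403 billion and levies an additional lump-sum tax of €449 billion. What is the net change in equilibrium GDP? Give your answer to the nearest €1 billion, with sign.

MPC = 1 − MPS = 1 − 0.217 = 0.783.
Expenditure multiplier = 1/(1 − MPC) = 1/(1 − 0.783) = 1/0.217 ≈ 4.608.
ΔG contributes k·ΔG = (+€403 billion) / 0.217 ≈ +€1,857.1 billion.
ΔT of +€449 billion changes first-round spending by −c·ΔT = −€351.567 billion, contributing k·(−c·ΔT) = (−€351.567 billion) / 0.217 ≈ −€1,620.1 billion.
Net ΔY = k(ΔG − c·ΔT) = (+€51.433 billion) / 0.217 ≈ +€237 billion.

+€237 billion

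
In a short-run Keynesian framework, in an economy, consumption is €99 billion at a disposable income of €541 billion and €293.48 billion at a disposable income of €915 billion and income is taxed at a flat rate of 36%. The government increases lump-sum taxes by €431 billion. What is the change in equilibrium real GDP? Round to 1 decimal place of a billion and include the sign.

−€335.9 billion

MPC = ΔC/ΔYd = (293.48 − 99)/(915 − 541) = 194.48/374 = 0.52.
A lump-sum tax change of +€431 billion shifts disposable income by −€431 billion; first-round consumption changes by −c × ΔT = −0.52 × (+€431 billion) = −€224.12 billion.
Expenditure multiplier = 1/(1 − c(1−t)) = 1/(1 − 0.52×0.64) = 1/0.6672 ≈ 1.499.
The tax multiplier is −c × k ≈ −0.779, so ΔY = k × (−c·ΔT) = (−€224.12 billion) / 0.6672 ≈ −€335.9 billion.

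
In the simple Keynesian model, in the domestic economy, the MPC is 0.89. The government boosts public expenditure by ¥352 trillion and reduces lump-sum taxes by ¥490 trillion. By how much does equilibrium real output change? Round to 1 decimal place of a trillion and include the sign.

Expenditure multiplier = 1/(1 − MPC) = 1/(1 − 0.89) = 1/0.11 ≈ 9.091.
ΔG contributes k·ΔG = (+¥352 trillion) / 0.11 = +¥3,200 trillion.
ΔT of −¥490 trillion changes first-round spending by −c·ΔT = +¥436.1 trillion, contributing k·(−c·ΔT) = (+¥436.1 trillion) / 0.11 ≈ +¥3,964.5 trillion.
Net ΔY = k(ΔG − c·ΔT) = (+¥788.1 trillion) / 0.11 ≈ +¥7,164.5 trillion.

+¥7,164.5 trillion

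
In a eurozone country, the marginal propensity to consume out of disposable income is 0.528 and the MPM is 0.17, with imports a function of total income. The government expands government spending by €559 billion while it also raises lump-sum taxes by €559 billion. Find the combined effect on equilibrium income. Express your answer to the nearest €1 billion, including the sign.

Expenditure multiplier = 1/(1 − c + m) = 1/(1 − 0.528 + 0.17) = 1/0.642 ≈ 1.558.
ΔG contributes k·ΔG = (+€559 billion) / 0.642 ≈ +€870.7 billion.
ΔT of +€559 billion changes first-round spending by −c·ΔT = −€295.152 billion, contributing k·(−c·ΔT) = (−€295.152 billion) / 0.642 ≈ −€459.7 billion.
Net ΔY = k(ΔG − c·ΔT) = (+€263.848 billion) / 0.642 ≈ +€411 billion.

+€411 billion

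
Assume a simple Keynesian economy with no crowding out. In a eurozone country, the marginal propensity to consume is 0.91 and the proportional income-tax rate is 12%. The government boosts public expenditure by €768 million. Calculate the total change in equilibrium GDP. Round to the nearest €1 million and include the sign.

Expenditure multiplier = 1/(1 − c(1−t)) = 1/(1 − 0.91×0.88) = 1/0.1992 ≈ 5.02.
ΔY = k × ΔG = (+€768 million) / 0.1992 ≈ +€3,855 million.

+€3,855 million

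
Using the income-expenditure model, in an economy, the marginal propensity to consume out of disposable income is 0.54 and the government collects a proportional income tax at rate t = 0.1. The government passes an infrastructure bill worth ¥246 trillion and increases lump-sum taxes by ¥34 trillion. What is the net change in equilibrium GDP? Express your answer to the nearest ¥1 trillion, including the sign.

+¥443 trillion

Expenditure multiplier = 1/(1 − c(1−t)) = 1/(1 − 0.54×0.9) = 1/0.514 ≈ 1.946.
ΔG contributes k·ΔG = (+¥246 trillion) / 0.514 ≈ +¥478.6 trillion.
ΔT of +¥34 trillion changes first-round spending by −c·ΔT = −¥18.36 trillion, contributing k·(−c·ΔT) = (−¥18.36 trillion) / 0.514 ≈ −¥35.7 trillion.
Net ΔY = k(ΔG − c·ΔT) = (+¥227.64 trillion) / 0.514 ≈ +¥443 trillion.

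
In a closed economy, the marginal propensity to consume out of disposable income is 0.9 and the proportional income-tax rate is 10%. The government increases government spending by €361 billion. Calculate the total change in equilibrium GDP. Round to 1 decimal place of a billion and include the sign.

Government-spending multiplier = 1/(1 − c(1−t)) = 1/(1 − 0.9×0.9) = 1/0.19 ≈ 5.263.
ΔY = k × ΔG = (+€361 billion) / 0.19 = +€1,900 billion.

+€1,900.0 billion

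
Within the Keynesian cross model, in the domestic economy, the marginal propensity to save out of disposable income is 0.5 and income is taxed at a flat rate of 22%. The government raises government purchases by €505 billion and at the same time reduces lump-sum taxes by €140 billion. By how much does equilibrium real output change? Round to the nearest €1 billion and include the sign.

MPC = 1 − MPS = 1 − 0.5 = 0.5.
Expenditure multiplier = 1/(1 − c(1−t)) = 1/(1 − 0.5×0.78) = 1/0.61 ≈ 1.639.
ΔG contributes k·ΔG = (+€505 billion) / 0.61 ≈ +€827.9 billion.
ΔT of −€140 billion changes first-round spending by −c·ΔT = +€70 billion, contributing k·(−c·ΔT) = (+€70 billion) / 0.61 ≈ +€114.8 billion.
Net ΔY = k(ΔG − c·ΔT) = (+€575 billion) / 0.61 ≈ +€943 billion.

+€943 billion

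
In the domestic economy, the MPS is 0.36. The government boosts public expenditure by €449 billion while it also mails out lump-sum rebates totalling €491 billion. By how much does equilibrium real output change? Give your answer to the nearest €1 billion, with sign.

MPC = 1 − MPS = 1 − 0.36 = 0.64.
Expenditure multiplier = 1/(1 − MPC) = 1/(1 − 0.64) = 1/0.36 ≈ 2.778.
ΔG contributes k·ΔG = (+€449 billion) / 0.36 ≈ +€1,247.2 billion.
ΔT of −€491 billion changes first-round spending by −c·ΔT = +€314.24 billion, contributing k·(−c·ΔT) = (+€314.24 billion) / 0.36 ≈ +€872.9 billion.
Net ΔY = k(ΔG − c·ΔT) = (+€763.24 billion) / 0.36 ≈ +€2,120 billion.

+€2,120 billion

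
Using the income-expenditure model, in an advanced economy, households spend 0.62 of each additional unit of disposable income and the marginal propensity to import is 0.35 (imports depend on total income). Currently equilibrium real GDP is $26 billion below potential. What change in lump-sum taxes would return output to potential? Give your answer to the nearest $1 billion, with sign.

Spending multiplier = 1/(1 − c + m) = 1/(1 − 0.62 + 0.35) = 1/0.73 ≈ 1.37.
Tax multiplier = −c·k = −0.62/0.73 ≈ −0.849. Need ΔY = +$26 billion, so ΔT = ΔY/(−c·k) = −(+$26 billion) × 0.73 / 0.62 ≈ −$31 billion.
The government should cut lump-sum taxes by $31 billion.

−$31 billion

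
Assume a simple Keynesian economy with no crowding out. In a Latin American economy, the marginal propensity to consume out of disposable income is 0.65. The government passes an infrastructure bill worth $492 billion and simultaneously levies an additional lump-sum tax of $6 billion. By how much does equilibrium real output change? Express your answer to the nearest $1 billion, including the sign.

+$1,395 billion

Expenditure multiplier = 1/(1 − MPC) = 1/(1 − 0.65) = 1/0.35 ≈ 2.857.
ΔG contributes k·ΔG = (+$492 billion) / 0.35 ≈ +$1,405.7 billion.
ΔT of +$6 billion changes first-round spending by −c·ΔT = −$3.9 billion, contributing k·(−c·ΔT) = (−$3.9 billion) / 0.35 ≈ −$11.1 billion.
Net ΔY = k(ΔG − c·ΔT) = (+$488.1 billion) / 0.35 ≈ +$1,395 billion.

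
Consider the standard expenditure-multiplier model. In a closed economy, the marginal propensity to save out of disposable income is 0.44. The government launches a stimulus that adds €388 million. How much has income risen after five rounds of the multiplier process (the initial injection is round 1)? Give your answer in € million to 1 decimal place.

MPC = 1 − MPS = 1 − 0.44 = 0.56.
Round 1 adds ΔG = €388 million; each later round is MPC = 0.56 times the previous.
After 5 rounds: 388 + 217.28 + 121.6768 + 68.139008 + 38.15784448 = ΔG·(1 − c^5)/(1 − c) = 388 × (1 − 0.0550731776)/0.44 ≈ €833.3 million.

€833.3 million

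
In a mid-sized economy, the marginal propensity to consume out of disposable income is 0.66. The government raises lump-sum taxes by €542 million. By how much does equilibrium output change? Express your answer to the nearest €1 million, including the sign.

A lump-sum tax change of +€542 million shifts disposable income by −€542 million; first-round consumption changes by −c × ΔT = −0.66 × (+€542 million) = −€357.72 million.
Expenditure multiplier = 1/(1 − MPC) = 1/(1 − 0.66) = 1/0.34 ≈ 2.941.
The tax multiplier is −c × k ≈ −1.941, so ΔY = k × (−c·ΔT) = (−€357.72 million) / 0.34 ≈ −€1,052 million.

−€1,052 million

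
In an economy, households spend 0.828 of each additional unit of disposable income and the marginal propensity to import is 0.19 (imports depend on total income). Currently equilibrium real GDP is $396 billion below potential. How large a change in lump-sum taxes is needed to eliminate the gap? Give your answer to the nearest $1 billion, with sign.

−$173 billion

Spending multiplier = 1/(1 − c + m) = 1/(1 − 0.828 + 0.19) = 1/0.362 ≈ 2.762.
Tax multiplier = −c·k = −0.828/0.362 ≈ −2.287. Need ΔY = +$396 billion, so ΔT = ΔY/(−c·k) = −(+$396 billion) × 0.362 / 0.828 ≈ −$173 billion.
The government should cut lump-sum taxes by $173 billion.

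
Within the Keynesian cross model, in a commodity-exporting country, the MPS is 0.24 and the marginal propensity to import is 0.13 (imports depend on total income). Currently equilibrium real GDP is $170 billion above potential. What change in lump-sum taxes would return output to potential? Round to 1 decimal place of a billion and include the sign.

MPC = 1 − MPS = 1 − 0.24 = 0.76.
Spending multiplier = 1/(1 − c + m) = 1/(1 − 0.76 + 0.13) = 1/0.37 ≈ 2.703.
Tax multiplier = −c·k = −0.76/0.37 ≈ −2.054. Need ΔY = −$170 billion, so ΔT = ΔY/(−c·k) = −(−$170 billion) × 0.37 / 0.76 ≈ +$82.8 billion.
The government should raise lump-sum taxes by $82.8 billion.

+$82.8 billion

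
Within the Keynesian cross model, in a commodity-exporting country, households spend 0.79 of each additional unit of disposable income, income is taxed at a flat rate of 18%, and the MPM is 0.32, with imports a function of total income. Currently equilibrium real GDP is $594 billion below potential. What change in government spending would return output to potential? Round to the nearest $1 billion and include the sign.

Spending multiplier = 1/(1 − c(1−t) + m) = 1/(1 − 0.79×0.82 + 0.32) = 1/0.6722 ≈ 1.488.
Need ΔY = +$594 billion, so ΔG = ΔY/k = (+$594 billion) × 0.6722 ≈ +$399 billion.
The government should increase government spending by $399 billion.

+$399 billion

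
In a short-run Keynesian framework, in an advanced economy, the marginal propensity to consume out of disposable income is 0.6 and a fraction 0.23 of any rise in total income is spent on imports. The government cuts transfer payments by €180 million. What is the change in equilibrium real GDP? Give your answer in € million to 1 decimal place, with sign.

The transfer change shifts disposable income by −€180 million, so first-round consumption changes by c·ΔTR = 0.6 × (−€180 million) = −€108 million.
Expenditure multiplier = 1/(1 − c + m) = 1/(1 − 0.6 + 0.23) = 1/0.63 ≈ 1.587.
The transfer multiplier is c × k ≈ 0.952, so ΔY = k × (c·ΔTR) = (−€108 million) / 0.63 ≈ −€171.4 million.

−€171.4 million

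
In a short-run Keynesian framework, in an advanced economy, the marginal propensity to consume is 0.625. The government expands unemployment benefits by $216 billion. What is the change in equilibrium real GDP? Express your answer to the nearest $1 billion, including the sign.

+$360 billion

The transfer change shifts disposable income by +$216 billion, so first-round consumption changes by c·ΔTR = 0.625 × (+$216 billion) = +$135 billion.
Expenditure multiplier = 1/(1 − MPC) = 1/(1 − 0.625) = 1/0.375 ≈ 2.667.
The transfer multiplier is c × k ≈ 1.667, so ΔY = k × (c·ΔTR) = (+$135 billion) / 0.375 = +$360 billion.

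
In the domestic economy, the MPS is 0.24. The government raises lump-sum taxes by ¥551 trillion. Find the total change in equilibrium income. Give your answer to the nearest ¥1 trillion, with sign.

MPC = 1 − MPS = 1 − 0.24 = 0.76.
A lump-sum tax change of +¥551 trillion shifts disposable income by −¥551 trillion; first-round consumption changes by −c × ΔT = −0.76 × (+¥551 trillion) = −¥418.76 trillion.
Expenditure multiplier = 1/(1 − MPC) = 1/(1 − 0.76) = 1/0.24 ≈ 4.167.
The tax multiplier is −c × k ≈ −3.167, so ΔY = k × (−c·ΔT) = (−¥418.76 trillion) / 0.24 ≈ −¥1,745 trillion.

−¥1,745 trillion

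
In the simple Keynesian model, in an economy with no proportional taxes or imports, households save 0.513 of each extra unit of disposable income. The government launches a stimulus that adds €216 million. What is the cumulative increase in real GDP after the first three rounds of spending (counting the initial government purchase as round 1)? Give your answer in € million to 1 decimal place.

MPC = 1 − MPS = 1 − 0.513 = 0.487.
Round 1 adds ΔG = €216 million; each later round is MPC = 0.487 times the previous.
After 3 rounds: 216 + 105.192 + 51.228504 = ΔG·(1 − c^3)/(1 − c) = 216 × (1 − 0.115501303)/0.513 ≈ €372.4 million.

€372.4 million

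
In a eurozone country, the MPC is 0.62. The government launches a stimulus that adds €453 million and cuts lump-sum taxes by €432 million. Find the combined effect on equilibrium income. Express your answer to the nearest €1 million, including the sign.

Expenditure multiplier = 1/(1 − MPC) = 1/(1 − 0.62) = 1/0.38 ≈ 2.632.
ΔG contributes k·ΔG = (+€453 million) / 0.38 ≈ +€1,192.1 million.
ΔT of −€432 million changes first-round spending by −c·ΔT = +€267.84 million, contributing k·(−c·ΔT) = (+€267.84 million) / 0.38 ≈ +€704.8 million.
Net ΔY = k(ΔG − c·ΔT) = (+€720.84 million) / 0.38 ≈ +€1,897 million.

+€1,897 million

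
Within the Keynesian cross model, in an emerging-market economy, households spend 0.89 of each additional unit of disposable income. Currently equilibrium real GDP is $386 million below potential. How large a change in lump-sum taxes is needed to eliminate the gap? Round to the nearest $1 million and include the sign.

−$48 million

Spending multiplier = 1/(1 − MPC) = 1/(1 − 0.89) = 1/0.11 ≈ 9.091.
Tax multiplier = −c·k = −0.89/0.11 ≈ −8.091. Need ΔY = +$386 million, so ΔT = ΔY/(−c·k) = −(+$386 million) × 0.11 / 0.89 ≈ −$48 million.
The government should cut lump-sum taxes by $48 million.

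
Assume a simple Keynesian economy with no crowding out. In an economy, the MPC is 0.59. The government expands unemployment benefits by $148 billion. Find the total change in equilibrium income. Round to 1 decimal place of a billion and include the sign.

+$213.0 billion

The transfer change shifts disposable income by +$148 billion, so first-round consumption changes by c·ΔTR = 0.59 × (+$148 billion) = +$87.32 billion.
Expenditure multiplier = 1/(1 − MPC) = 1/(1 − 0.59) = 1/0.41 ≈ 2.439.
The transfer multiplier is c × k ≈ 1.439, so ΔY = k × (c·ΔTR) = (+$87.32 billion) / 0.41 ≈ +$213 billion.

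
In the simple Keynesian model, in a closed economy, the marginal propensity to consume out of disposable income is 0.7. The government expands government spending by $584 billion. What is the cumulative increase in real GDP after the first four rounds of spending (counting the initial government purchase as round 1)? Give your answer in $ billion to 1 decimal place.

$1,479.3 billion

Round 1 adds ΔG = $584 billion; each later round is MPC = 0.7 times the previous.
After 4 rounds: 584 + 408.8 + 286.16 + 200.312 = ΔG·(1 − c^4)/(1 − c) = 584 × (1 − 0.2401)/0.3 ≈ $1,479.3 billion.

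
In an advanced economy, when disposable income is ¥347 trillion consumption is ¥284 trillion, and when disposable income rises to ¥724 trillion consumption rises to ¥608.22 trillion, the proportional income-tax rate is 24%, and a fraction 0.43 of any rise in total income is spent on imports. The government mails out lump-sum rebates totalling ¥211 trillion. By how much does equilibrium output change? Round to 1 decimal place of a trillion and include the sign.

MPC = ΔC/ΔYd = (608.22 − 284)/(724 − 347) = 324.22/377 = 0.86.
A lump-sum tax change of −¥211 trillion shifts disposable income by +¥211 trillion; first-round consumption changes by −c × ΔT = −0.86 × (−¥211 trillion) = +¥181.46 trillion.
Expenditure multiplier = 1/(1 − c(1−t) + m) = 1/(1 − 0.86×0.76 + 0.43) = 1/0.7764 ≈ 1.288.
The tax multiplier is −c × k ≈ −1.108, so ΔY = k × (−c·ΔT) = (+¥181.46 trillion) / 0.7764 ≈ +¥233.7 trillion.

+¥233.7 trillion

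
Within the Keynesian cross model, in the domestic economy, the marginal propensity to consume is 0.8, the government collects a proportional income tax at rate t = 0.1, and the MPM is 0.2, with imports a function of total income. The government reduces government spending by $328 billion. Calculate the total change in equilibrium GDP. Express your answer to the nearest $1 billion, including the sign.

−$683 billion

Government-spending multiplier = 1/(1 − c(1−t) + m) = 1/(1 − 0.8×0.9 + 0.2) = 1/0.48 ≈ 2.083.
ΔY = k × ΔG = (−$328 billion) / 0.48 ≈ −$683 billion.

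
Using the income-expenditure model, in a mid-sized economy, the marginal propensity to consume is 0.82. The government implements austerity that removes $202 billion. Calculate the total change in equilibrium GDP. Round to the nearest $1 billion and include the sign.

Spending multiplier = 1/(1 − MPC) = 1/(1 − 0.82) = 1/0.18 ≈ 5.556.
ΔY = k × ΔG = (−$202 billion) / 0.18 ≈ −$1,122 billion.

−$1,122 billion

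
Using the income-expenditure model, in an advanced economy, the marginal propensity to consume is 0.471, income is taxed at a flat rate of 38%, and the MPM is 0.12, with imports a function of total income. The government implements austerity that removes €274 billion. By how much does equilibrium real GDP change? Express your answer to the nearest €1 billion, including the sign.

−€331 billion

Expenditure multiplier = 1/(1 − c(1−t) + m) = 1/(1 − 0.471×0.62 + 0.12) = 1/0.82798 ≈ 1.208.
ΔY = k × ΔG = (−€274 billion) / 0.82798 ≈ −€331 billion.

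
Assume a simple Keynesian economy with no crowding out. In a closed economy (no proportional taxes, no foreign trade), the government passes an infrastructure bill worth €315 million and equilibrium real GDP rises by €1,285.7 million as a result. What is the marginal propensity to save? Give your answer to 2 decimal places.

0.25

Implied spending multiplier k = ΔY/ΔG = 1,285.7/315 ≈ 4.0816.
Since k = 1/(1 − MPC), MPC = 1 − 1/k = 1 − ΔG/ΔY = 1 − 315/1,285.7 ≈ 0.75.
MPS = 1 − MPC = 0.25.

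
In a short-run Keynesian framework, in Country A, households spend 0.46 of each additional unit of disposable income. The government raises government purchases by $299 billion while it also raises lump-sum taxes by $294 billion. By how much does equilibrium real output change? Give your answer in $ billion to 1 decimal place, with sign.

Expenditure multiplier = 1/(1 − MPC) = 1/(1 − 0.46) = 1/0.54 ≈ 1.852.
ΔG contributes k·ΔG = (+$299 billion) / 0.54 ≈ +$553.7 billion.
ΔT of +$294 billion changes first-round spending by −c·ΔT = −$135.24 billion, contributing k·(−c·ΔT) = (−$135.24 billion) / 0.54 ≈ −$250.4 billion.
Net ΔY = k(ΔG − c·ΔT) = (+$163.76 billion) / 0.54 ≈ +$303.3 billion.

+$303.3 billion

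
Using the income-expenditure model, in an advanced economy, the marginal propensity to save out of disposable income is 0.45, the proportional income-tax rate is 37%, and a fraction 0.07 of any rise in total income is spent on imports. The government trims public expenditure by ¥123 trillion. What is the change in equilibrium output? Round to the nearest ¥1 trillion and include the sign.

MPC = 1 − MPS = 1 − 0.45 = 0.55.
Expenditure multiplier = 1/(1 − c(1−t) + m) = 1/(1 − 0.55×0.63 + 0.07) = 1/0.7235 ≈ 1.382.
ΔY = k × ΔG = (−¥123 trillion) / 0.7235 ≈ −¥170 trillion.

−¥170 trillion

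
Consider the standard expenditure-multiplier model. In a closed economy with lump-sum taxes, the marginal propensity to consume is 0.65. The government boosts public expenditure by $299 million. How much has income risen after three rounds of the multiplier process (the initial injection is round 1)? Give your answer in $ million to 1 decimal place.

$619.7 million

Round 1 adds ΔG = $299 million; each later round is MPC = 0.65 times the previous.
After 3 rounds: 299 + 194.35 + 126.3275 = ΔG·(1 − c^3)/(1 − c) = 299 × (1 − 0.274625)/0.35 ≈ $619.7 million.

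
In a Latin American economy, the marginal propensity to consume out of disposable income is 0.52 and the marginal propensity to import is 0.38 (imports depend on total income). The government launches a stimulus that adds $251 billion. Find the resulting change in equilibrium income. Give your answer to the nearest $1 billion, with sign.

+$292 billion

Spending multiplier = 1/(1 − c + m) = 1/(1 − 0.52 + 0.38) = 1/0.86 ≈ 1.163.
ΔY = k × ΔG = (+$251 billion) / 0.86 ≈ +$292 billion.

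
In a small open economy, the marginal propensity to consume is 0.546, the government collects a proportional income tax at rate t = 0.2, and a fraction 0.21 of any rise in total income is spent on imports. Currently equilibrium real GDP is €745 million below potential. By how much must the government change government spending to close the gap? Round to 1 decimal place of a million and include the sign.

+€576.0 million

Spending multiplier = 1/(1 − c(1−t) + m) = 1/(1 − 0.546×0.8 + 0.21) = 1/0.7732 ≈ 1.293.
Need ΔY = +€745 million, so ΔG = ΔY/k = (+€745 million) × 0.7732 ≈ +€576 million.
The government should increase government spending by €576 million.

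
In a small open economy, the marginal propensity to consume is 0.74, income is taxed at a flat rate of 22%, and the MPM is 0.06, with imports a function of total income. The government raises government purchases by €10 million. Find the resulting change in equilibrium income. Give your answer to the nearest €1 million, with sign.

Government-spending multiplier = 1/(1 − c(1−t) + m) = 1/(1 − 0.74×0.78 + 0.06) = 1/0.4828 ≈ 2.071.
ΔY = k × ΔG = (+€10 million) / 0.4828 ≈ +€21 million.

+€21 million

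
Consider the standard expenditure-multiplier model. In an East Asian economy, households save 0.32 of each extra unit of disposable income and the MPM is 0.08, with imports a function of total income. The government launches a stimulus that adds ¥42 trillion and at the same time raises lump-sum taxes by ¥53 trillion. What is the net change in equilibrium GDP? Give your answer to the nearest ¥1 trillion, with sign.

MPC = 1 − MPS = 1 − 0.32 = 0.68.
Expenditure multiplier = 1/(1 − c + m) = 1/(1 − 0.68 + 0.08) = 1/0.4 = 2.5.
ΔG contributes k·ΔG = (+¥42 trillion) / 0.4 = +¥105 trillion.
ΔT of +¥53 trillion changes first-round spending by −c·ΔT = −¥36.04 trillion, contributing k·(−c·ΔT) = (−¥36.04 trillion) / 0.4 = −¥90.1 trillion.
Net ΔY = k(ΔG − c·ΔT) = (+¥5.96 trillion) / 0.4 ≈ +¥15 trillion.

+¥15 trillion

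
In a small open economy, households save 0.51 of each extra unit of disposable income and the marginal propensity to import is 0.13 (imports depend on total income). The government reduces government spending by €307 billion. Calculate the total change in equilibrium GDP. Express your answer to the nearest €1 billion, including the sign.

MPC = 1 − MPS = 1 − 0.51 = 0.49.
Expenditure multiplier = 1/(1 − c + m) = 1/(1 − 0.49 + 0.13) = 1/0.64 ≈ 1.563.
ΔY = k × ΔG = (−€307 billion) / 0.64 ≈ −€480 billion.

−€480 billion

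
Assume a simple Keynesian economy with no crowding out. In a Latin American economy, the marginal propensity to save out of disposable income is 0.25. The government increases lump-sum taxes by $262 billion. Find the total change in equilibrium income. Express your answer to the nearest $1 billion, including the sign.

−$786 billion

MPC = 1 − MPS = 1 − 0.25 = 0.75.
A lump-sum tax change of +$262 billion shifts disposable income by −$262 billion; first-round consumption changes by −c × ΔT = −0.75 × (+$262 billion) = −$196.5 billion.
Expenditure multiplier = 1/(1 − MPC) = 1/(1 − 0.75) = 1/0.25 = 4.
The tax multiplier is −c × k = −3, so ΔY = k × (−c·ΔT) = (−$196.5 billion) / 0.25 = −$786 billion.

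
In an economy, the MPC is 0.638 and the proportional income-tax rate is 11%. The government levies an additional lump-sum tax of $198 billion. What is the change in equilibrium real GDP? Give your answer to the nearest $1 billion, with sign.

−$292 billion

A lump-sum tax change of +$198 billion shifts disposable income by −$198 billion; first-round consumption changes by −c × ΔT = −0.638 × (+$198 billion) = −$126.324 billion.
Expenditure multiplier = 1/(1 − c(1−t)) = 1/(1 − 0.638×0.89) = 1/0.43218 ≈ 2.314.
The tax multiplier is −c × k ≈ −1.476, so ΔY = k × (−c·ΔT) = (−$126.324 billion) / 0.43218 ≈ −$292 billion.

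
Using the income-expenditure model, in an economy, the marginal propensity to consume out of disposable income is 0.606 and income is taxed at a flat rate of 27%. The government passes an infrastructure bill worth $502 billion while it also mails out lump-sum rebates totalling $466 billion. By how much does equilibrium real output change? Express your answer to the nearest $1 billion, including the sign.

+$1,407 billion

Expenditure multiplier = 1/(1 − c(1−t)) = 1/(1 − 0.606×0.73) = 1/0.55762 ≈ 1.793.
ΔG contributes k·ΔG = (+$502 billion) / 0.55762 ≈ +$900.3 billion.
ΔT of −$466 billion changes first-round spending by −c·ΔT = +$282.396 billion, contributing k·(−c·ΔT) = (+$282.396 billion) / 0.55762 ≈ +$506.4 billion.
Net ΔY = k(ΔG − c·ΔT) = (+$784.396 billion) / 0.55762 ≈ +$1,407 billion.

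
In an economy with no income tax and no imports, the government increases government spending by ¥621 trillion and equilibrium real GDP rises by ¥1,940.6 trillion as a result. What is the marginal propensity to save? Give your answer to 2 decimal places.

0.32

Implied spending multiplier k = ΔY/ΔG = 1,940.6/621 ≈ 3.125.
Since k = 1/(1 − MPC), MPC = 1 − 1/k = 1 − ΔG/ΔY = 1 − 621/1,940.6 ≈ 0.68.
MPS = 1 − MPC = 0.32.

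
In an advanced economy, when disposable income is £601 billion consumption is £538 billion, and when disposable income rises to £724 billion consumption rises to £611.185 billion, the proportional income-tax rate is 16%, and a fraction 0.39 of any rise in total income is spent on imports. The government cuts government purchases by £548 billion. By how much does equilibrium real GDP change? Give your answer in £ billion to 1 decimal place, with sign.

−£615.6 billion

MPC = ΔC/ΔYd = (611.185 − 538)/(724 − 601) = 73.185/123 = 0.595.
Spending multiplier = 1/(1 − c(1−t) + m) = 1/(1 − 0.595×0.84 + 0.39) = 1/0.8902 ≈ 1.123.
ΔY = k × ΔG = (−£548 billion) / 0.8902 ≈ −£615.6 billion.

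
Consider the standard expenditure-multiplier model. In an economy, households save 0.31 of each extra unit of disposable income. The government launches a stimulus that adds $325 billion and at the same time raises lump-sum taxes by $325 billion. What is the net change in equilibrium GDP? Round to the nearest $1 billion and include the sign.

+$325 billion

MPC = 1 − MPS = 1 − 0.31 = 0.69.
Expenditure multiplier = 1/(1 − MPC) = 1/(1 − 0.69) = 1/0.31 ≈ 3.226.
ΔG contributes k·ΔG = (+$325 billion) / 0.31 ≈ +$1,048.4 billion.
ΔT of +$325 billion changes first-round spending by −c·ΔT = −$224.25 billion, contributing k·(−c·ΔT) = (−$224.25 billion) / 0.31 ≈ −$723.4 billion.
With ΔG = ΔT and no other leakages, the balanced-budget multiplier is 1, so ΔY = ΔG = +$325 billion.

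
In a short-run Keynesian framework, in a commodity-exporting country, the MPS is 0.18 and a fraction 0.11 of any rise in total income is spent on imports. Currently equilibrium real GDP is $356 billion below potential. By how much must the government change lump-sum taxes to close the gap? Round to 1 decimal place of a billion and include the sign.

−$125.9 billion

MPC = 1 − MPS = 1 − 0.18 = 0.82.
Spending multiplier = 1/(1 − c + m) = 1/(1 − 0.82 + 0.11) = 1/0.29 ≈ 3.448.
Tax multiplier = −c·k = −0.82/0.29 ≈ −2.828. Need ΔY = +$356 billion, so ΔT = ΔY/(−c·k) = −(+$356 billion) × 0.29 / 0.82 ≈ −$125.9 billion.
The government should cut lump-sum taxes by $125.9 billion.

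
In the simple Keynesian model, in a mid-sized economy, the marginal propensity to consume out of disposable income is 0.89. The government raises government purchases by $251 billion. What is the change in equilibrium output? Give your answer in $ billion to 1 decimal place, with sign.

+$2,281.8 billion

Government-spending multiplier = 1/(1 − MPC) = 1/(1 − 0.89) = 1/0.11 ≈ 9.091.
ΔY = k × ΔG = (+$251 billion) / 0.11 ≈ +$2,281.8 billion.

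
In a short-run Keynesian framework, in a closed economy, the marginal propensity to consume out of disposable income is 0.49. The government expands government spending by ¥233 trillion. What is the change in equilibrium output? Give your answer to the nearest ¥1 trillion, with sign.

Expenditure multiplier = 1/(1 − MPC) = 1/(1 − 0.49) = 1/0.51 ≈ 1.961.
ΔY = k × ΔG = (+¥233 trillion) / 0.51 ≈ +¥457 trillion.

+¥457 trillion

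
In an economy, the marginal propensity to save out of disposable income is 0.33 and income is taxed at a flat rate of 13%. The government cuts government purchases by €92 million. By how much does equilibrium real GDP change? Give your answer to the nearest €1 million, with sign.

−€221 million

MPC = 1 − MPS = 1 − 0.33 = 0.67.
Spending multiplier = 1/(1 − c(1−t)) = 1/(1 − 0.67×0.87) = 1/0.4171 ≈ 2.398.
ΔY = k × ΔG = (−€92 million) / 0.4171 ≈ −€221 million.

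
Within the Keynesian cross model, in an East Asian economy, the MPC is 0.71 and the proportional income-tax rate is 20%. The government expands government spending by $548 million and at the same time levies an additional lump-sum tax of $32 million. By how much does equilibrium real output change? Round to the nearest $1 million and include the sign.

Expenditure multiplier = 1/(1 − c(1−t)) = 1/(1 − 0.71×0.8) = 1/0.432 ≈ 2.315.
ΔG contributes k·ΔG = (+$548 million) / 0.432 ≈ +$1,268.5 million.
ΔT of +$32 million changes first-round spending by −c·ΔT = −$22.72 million, contributing k·(−c·ΔT) = (−$22.72 million) / 0.432 ≈ −$52.6 million.
Net ΔY = k(ΔG − c·ΔT) = (+$525.28 million) / 0.432 ≈ +$1,216 million.

+$1,216 million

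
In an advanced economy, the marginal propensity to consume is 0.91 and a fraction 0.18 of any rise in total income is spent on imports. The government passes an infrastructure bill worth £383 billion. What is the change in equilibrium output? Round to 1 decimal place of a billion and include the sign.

+£1,418.5 billion

Spending multiplier = 1/(1 − c + m) = 1/(1 − 0.91 + 0.18) = 1/0.27 ≈ 3.704.
ΔY = k × ΔG = (+£383 billion) / 0.27 ≈ +£1,418.5 billion.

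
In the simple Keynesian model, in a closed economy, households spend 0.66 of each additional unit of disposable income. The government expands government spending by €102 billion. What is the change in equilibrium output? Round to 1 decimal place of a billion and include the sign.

Government-spending multiplier = 1/(1 − MPC) = 1/(1 − 0.66) = 1/0.34 ≈ 2.941.
ΔY = k × ΔG = (+€102 billion) / 0.34 = +€300 billion.

+€300.0 billion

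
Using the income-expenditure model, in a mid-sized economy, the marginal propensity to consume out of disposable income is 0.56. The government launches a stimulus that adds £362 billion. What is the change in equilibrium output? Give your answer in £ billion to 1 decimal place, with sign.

Expenditure multiplier = 1/(1 − MPC) = 1/(1 − 0.56) = 1/0.44 ≈ 2.273.
ΔY = k × ΔG = (+£362 billion) / 0.44 ≈ +£822.7 billion.

+£822.7 billion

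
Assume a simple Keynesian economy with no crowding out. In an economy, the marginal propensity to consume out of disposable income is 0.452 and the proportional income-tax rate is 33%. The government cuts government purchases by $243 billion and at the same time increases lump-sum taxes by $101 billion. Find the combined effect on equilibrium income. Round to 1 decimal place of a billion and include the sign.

Expenditure multiplier = 1/(1 − c(1−t)) = 1/(1 − 0.452×0.67) = 1/0.69716 ≈ 1.434.
ΔG contributes k·ΔG = (−$243 billion) / 0.69716 ≈ −$348.6 billion.
ΔT of +$101 billion changes first-round spending by −c·ΔT = −$45.652 billion, contributing k·(−c·ΔT) = (−$45.652 billion) / 0.69716 ≈ −$65.5 billion.
Net ΔY = k(ΔG − c·ΔT) = (−$288.652 billion) / 0.69716 ≈ −$414 billion.

−$414.0 billion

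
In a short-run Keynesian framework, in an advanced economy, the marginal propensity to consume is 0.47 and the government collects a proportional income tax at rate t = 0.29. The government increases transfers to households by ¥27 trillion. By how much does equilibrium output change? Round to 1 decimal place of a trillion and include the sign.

+¥19.0 trillion

The transfer change shifts disposable income by +¥27 trillion, so first-round consumption changes by c·ΔTR = 0.47 × (+¥27 trillion) = +¥12.69 trillion.
Expenditure multiplier = 1/(1 − c(1−t)) = 1/(1 − 0.47×0.71) = 1/0.6663 ≈ 1.501.
The transfer multiplier is c × k ≈ 0.705, so ΔY = k × (c·ΔTR) = (+¥12.69 trillion) / 0.6663 ≈ +¥19 trillion.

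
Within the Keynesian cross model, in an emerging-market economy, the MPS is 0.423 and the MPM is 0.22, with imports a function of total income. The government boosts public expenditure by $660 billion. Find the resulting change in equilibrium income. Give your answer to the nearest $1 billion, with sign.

MPC = 1 − MPS = 1 − 0.423 = 0.577.
Government-spending multiplier = 1/(1 − c + m) = 1/(1 − 0.577 + 0.22) = 1/0.643 ≈ 1.555.
ΔY = k × ΔG = (+$660 billion) / 0.643 ≈ +$1,026 billion.

+$1,026 billion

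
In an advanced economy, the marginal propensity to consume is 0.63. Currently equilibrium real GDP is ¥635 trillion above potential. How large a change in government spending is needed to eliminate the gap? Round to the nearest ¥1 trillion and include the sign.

Spending multiplier = 1/(1 − MPC) = 1/(1 − 0.63) = 1/0.37 ≈ 2.703.
Need ΔY = −¥635 trillion, so ΔG = ΔY/k = (−¥635 trillion) × 0.37 ≈ −¥235 trillion.
The government should cut government spending by ¥235 trillion.

−¥235 trillion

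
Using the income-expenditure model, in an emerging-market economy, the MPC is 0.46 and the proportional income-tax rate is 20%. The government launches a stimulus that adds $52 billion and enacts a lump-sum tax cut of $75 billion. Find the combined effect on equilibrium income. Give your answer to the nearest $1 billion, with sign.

+$137 billion

Expenditure multiplier = 1/(1 − c(1−t)) = 1/(1 − 0.46×0.8) = 1/0.632 ≈ 1.582.
ΔG contributes k·ΔG = (+$52 billion) / 0.632 ≈ +$82.3 billion.
ΔT of −$75 billion changes first-round spending by −c·ΔT = +$34.5 billion, contributing k·(−c·ΔT) = (+$34.5 billion) / 0.632 ≈ +$54.6 billion.
Net ΔY = k(ΔG − c·ΔT) = (+$86.5 billion) / 0.632 ≈ +$137 billion.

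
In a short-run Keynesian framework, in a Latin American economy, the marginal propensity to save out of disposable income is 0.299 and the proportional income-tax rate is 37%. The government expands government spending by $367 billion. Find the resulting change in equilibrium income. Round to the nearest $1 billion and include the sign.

+$657 billion

MPC = 1 − MPS = 1 − 0.299 = 0.701.
Expenditure multiplier = 1/(1 − c(1−t)) = 1/(1 − 0.701×0.63) = 1/0.55837 ≈ 1.791.
ΔY = k × ΔG = (+$367 billion) / 0.55837 ≈ +$657 billion.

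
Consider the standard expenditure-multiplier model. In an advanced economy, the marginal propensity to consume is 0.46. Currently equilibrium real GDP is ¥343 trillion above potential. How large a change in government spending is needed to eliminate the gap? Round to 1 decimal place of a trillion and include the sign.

Spending multiplier = 1/(1 − MPC) = 1/(1 − 0.46) = 1/0.54 ≈ 1.852.
Need ΔY = −¥343 trillion, so ΔG = ΔY/k = (−¥343 trillion) × 0.54 ≈ −¥185.2 trillion.
The government should cut government spending by ¥185.2 trillion.

−¥185.2 trillion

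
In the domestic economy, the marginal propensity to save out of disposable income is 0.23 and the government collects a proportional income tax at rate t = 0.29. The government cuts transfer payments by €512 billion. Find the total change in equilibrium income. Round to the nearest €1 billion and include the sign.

MPC = 1 − MPS = 1 − 0.23 = 0.77.
The transfer change shifts disposable income by −€512 billion, so first-round consumption changes by c·ΔTR = 0.77 × (−€512 billion) = −€394.24 billion.
Expenditure multiplier = 1/(1 − c(1−t)) = 1/(1 − 0.77×0.71) = 1/0.4533 ≈ 2.206.
The transfer multiplier is c × k ≈ 1.699, so ΔY = k × (c·ΔTR) = (−€394.24 billion) / 0.4533 ≈ −€870 billion.

−€870 billion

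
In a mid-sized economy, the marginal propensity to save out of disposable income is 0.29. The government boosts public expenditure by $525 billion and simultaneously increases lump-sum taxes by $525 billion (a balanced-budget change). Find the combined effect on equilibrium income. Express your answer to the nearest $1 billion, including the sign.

+$525 billion

MPC = 1 − MPS = 1 − 0.29 = 0.71.
Expenditure multiplier = 1/(1 − MPC) = 1/(1 − 0.71) = 1/0.29 ≈ 3.448.
ΔG contributes k·ΔG = (+$525 billion) / 0.29 ≈ +$1,810.3 billion.
ΔT of +$525 billion changes first-round spending by −c·ΔT = −$372.75 billion, contributing k·(−c·ΔT) = (−$372.75 billion) / 0.29 ≈ −$1,285.3 billion.
With ΔG = ΔT and no other leakages, the balanced-budget multiplier is 1, so ΔY = ΔG = +$525 billion.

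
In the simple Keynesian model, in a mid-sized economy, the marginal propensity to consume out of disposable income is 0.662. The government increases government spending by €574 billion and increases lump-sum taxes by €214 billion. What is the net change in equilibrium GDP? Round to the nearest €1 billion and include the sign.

Expenditure multiplier = 1/(1 − MPC) = 1/(1 − 0.662) = 1/0.338 ≈ 2.959.
ΔG contributes k·ΔG = (+€574 billion) / 0.338 ≈ +€1,698.2 billion.
ΔT of +€214 billion changes first-round spending by −c·ΔT = −€141.668 billion, contributing k·(−c·ΔT) = (−€141.668 billion) / 0.338 ≈ −€419.1 billion.
Net ΔY = k(ΔG − c·ΔT) = (+€432.332 billion) / 0.338 ≈ +€1,279 billion.

+€1,279 billion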